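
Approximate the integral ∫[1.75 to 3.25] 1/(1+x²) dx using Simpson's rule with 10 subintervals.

f(x) = 1/(1+x²)
a = 1.75, b = 3.25, n = 10
h = (b - a)/n = 0.150000

Simpson's rule: (h/3)[f(x₀) + 4f(x₁) + 2f(x₂) + ... + f(xₙ)]

x_0 = 1.7500, f(x_0) = 0.246154, coefficient = 1
x_1 = 1.9000, f(x_1) = 0.216920, coefficient = 4
x_2 = 2.0500, f(x_2) = 0.192215, coefficient = 2
x_3 = 2.2000, f(x_3) = 0.171233, coefficient = 4
x_4 = 2.3500, f(x_4) = 0.153315, coefficient = 2
x_5 = 2.5000, f(x_5) = 0.137931, coefficient = 4
x_6 = 2.6500, f(x_6) = 0.124649, coefficient = 2
x_7 = 2.8000, f(x_7) = 0.113122, coefficient = 4
x_8 = 2.9500, f(x_8) = 0.103066, coefficient = 2
x_9 = 3.1000, f(x_9) = 0.094251, coefficient = 4
x_10 = 3.2500, f(x_10) = 0.086486, coefficient = 1

I ≈ (0.150000/3) × 4.412959 = 0.220648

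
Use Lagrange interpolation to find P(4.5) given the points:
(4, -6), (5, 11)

Lagrange interpolation formula:
P(x) = Σ yᵢ × Lᵢ(x)
where Lᵢ(x) = Π_{j≠i} (x - xⱼ)/(xᵢ - xⱼ)

L_0(4.5) = (4.5 - 5)/(4 - 5) = 0.500000
L_1(4.5) = (4.5 - 4)/(5 - 4) = 0.500000

P(4.5) = (-6)×L_0(4.5) + 11×L_1(4.5)
P(4.5) = 2.500000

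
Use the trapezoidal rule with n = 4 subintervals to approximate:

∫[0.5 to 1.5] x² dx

f(x) = x²
a = 0.5, b = 1.5, n = 4
h = (b - a)/n = 0.250000

Trapezoidal rule: (h/2)[f(x₀) + 2f(x₁) + 2f(x₂) + ... + f(xₙ)]

x_0 = 0.5000, f(x_0) = 0.250000, coefficient = 1
x_1 = 0.7500, f(x_1) = 0.562500, coefficient = 2
x_2 = 1.0000, f(x_2) = 1.000000, coefficient = 2
x_3 = 1.2500, f(x_3) = 1.562500, coefficient = 2
x_4 = 1.5000, f(x_4) = 2.250000, coefficient = 1

I ≈ (0.250000/2) × 8.750000 = 1.093750
Exact value: 1.083333
Error: 0.010417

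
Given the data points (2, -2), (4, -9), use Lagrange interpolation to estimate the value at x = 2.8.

Lagrange interpolation formula:
P(x) = Σ yᵢ × Lᵢ(x)
where Lᵢ(x) = Π_{j≠i} (x - xⱼ)/(xᵢ - xⱼ)

L_0(2.8) = (2.8 - 4)/(2 - 4) = 0.600000
L_1(2.8) = (2.8 - 2)/(4 - 2) = 0.400000

P(2.8) = (-2)×L_0(2.8) + (-9)×L_1(2.8)
P(2.8) = -4.800000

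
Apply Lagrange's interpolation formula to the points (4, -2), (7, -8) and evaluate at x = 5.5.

Lagrange interpolation formula:
P(x) = Σ yᵢ × Lᵢ(x)
where Lᵢ(x) = Π_{j≠i} (x - xⱼ)/(xᵢ - xⱼ)

L_0(5.5) = (5.5 - 7)/(4 - 7) = 0.500000
L_1(5.5) = (5.5 - 4)/(7 - 4) = 0.500000

P(5.5) = (-2)×L_0(5.5) + (-8)×L_1(5.5)
P(5.5) = -5.000000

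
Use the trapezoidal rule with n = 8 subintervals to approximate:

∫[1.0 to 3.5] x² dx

f(x) = x²
a = 1.0, b = 3.5, n = 8
h = (b - a)/n = 0.312500

Trapezoidal rule: (h/2)[f(x₀) + 2f(x₁) + 2f(x₂) + ... + f(xₙ)]

x_0 = 1.0000, f(x_0) = 1.000000, coefficient = 1
x_1 = 1.3125, f(x_1) = 1.722656, coefficient = 2
x_2 = 1.6250, f(x_2) = 2.640625, coefficient = 2
x_3 = 1.9375, f(x_3) = 3.753906, coefficient = 2
x_4 = 2.2500, f(x_4) = 5.062500, coefficient = 2
x_5 = 2.5625, f(x_5) = 6.566406, coefficient = 2
x_6 = 2.8750, f(x_6) = 8.265625, coefficient = 2
x_7 = 3.1875, f(x_7) = 10.160156, coefficient = 2
x_8 = 3.5000, f(x_8) = 12.250000, coefficient = 1

I ≈ (0.312500/2) × 89.593750 = 13.999023
Exact value: 13.958333
Error: 0.040690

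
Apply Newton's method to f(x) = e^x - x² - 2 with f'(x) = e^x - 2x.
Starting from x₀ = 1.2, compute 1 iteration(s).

f(x) = e^x - x² - 2
f'(x) = e^x - 2x
x₀ = 1.2

Newton-Raphson formula: x_{n+1} = x_n - f(x_n)/f'(x_n)

Iteration 1:
  f(1.200000) = -0.119883
  f'(1.200000) = 0.920117
  x_1 = 1.200000 - (-0.119883)/0.920117 = 1.330291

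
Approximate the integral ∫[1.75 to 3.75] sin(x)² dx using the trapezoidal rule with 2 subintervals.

f(x) = sin(x)²
a = 1.75, b = 3.75, n = 2
h = (b - a)/n = 1.000000

Trapezoidal rule: (h/2)[f(x₀) + 2f(x₁) + 2f(x₂) + ... + f(xₙ)]

x_0 = 1.7500, f(x_0) = 0.968228, coefficient = 1
x_1 = 2.7500, f(x_1) = 0.145665, coefficient = 2
x_2 = 3.7500, f(x_2) = 0.326682, coefficient = 1

I ≈ (1.000000/2) × 1.586241 = 0.793120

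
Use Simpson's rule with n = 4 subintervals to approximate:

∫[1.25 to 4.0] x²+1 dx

f(x) = x²+1
a = 1.25, b = 4.0, n = 4
h = (b - a)/n = 0.687500

Simpson's rule: (h/3)[f(x₀) + 4f(x₁) + 2f(x₂) + ... + f(xₙ)]

x_0 = 1.2500, f(x_0) = 2.562500, coefficient = 1
x_1 = 1.9375, f(x_1) = 4.753906, coefficient = 4
x_2 = 2.6250, f(x_2) = 7.890625, coefficient = 2
x_3 = 3.3125, f(x_3) = 11.972656, coefficient = 4
x_4 = 4.0000, f(x_4) = 17.000000, coefficient = 1

I ≈ (0.687500/3) × 102.250000 = 23.432292
Exact value: 23.432292
Error: 0.000000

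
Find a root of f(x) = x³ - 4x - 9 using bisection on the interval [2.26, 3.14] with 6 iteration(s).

f(x) = x³ - 4x - 9
Initial interval: [2.26, 3.14]

Iteration 1:
  c_1 = (2.260000 + 3.140000)/2 = 2.700000
  f(c_1) = f(2.700000) = -0.117000
  f(a) × f(c) ≥ 0, new interval: [2.700000, 3.140000]
Iteration 2:
  c_2 = (2.700000 + 3.140000)/2 = 2.920000
  f(c_2) = f(2.920000) = 4.217088
  f(a) × f(c) < 0, new interval: [2.700000, 2.920000]
Iteration 3:
  c_3 = (2.700000 + 2.920000)/2 = 2.810000
  f(c_3) = f(2.810000) = 1.948041
  f(a) × f(c) < 0, new interval: [2.700000, 2.810000]
Iteration 4:
  c_4 = (2.700000 + 2.810000)/2 = 2.755000
  f(c_4) = f(2.755000) = 0.890519
  f(a) × f(c) < 0, new interval: [2.700000, 2.755000]
Iteration 5:
  c_5 = (2.700000 + 2.755000)/2 = 2.727500
  f(c_5) = f(2.727500) = 0.380571
  f(a) × f(c) < 0, new interval: [2.700000, 2.727500]
Iteration 6:
  c_6 = (2.700000 + 2.727500)/2 = 2.713750
  f(c_6) = f(2.713750) = 0.130247
  f(a) × f(c) < 0, new interval: [2.700000, 2.713750]

After 6 iteration(s), the approximation is c_6 = 2.713750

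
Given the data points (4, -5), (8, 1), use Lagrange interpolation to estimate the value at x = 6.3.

Lagrange interpolation formula:
P(x) = Σ yᵢ × Lᵢ(x)
where Lᵢ(x) = Π_{j≠i} (x - xⱼ)/(xᵢ - xⱼ)

L_0(6.3) = (6.3 - 8)/(4 - 8) = 0.425000
L_1(6.3) = (6.3 - 4)/(8 - 4) = 0.575000

P(6.3) = (-5)×L_0(6.3) + 1×L_1(6.3)
P(6.3) = -1.550000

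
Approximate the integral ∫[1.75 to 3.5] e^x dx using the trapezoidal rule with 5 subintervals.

f(x) = e^x
a = 1.75, b = 3.5, n = 5
h = (b - a)/n = 0.350000

Trapezoidal rule: (h/2)[f(x₀) + 2f(x₁) + 2f(x₂) + ... + f(xₙ)]

x_0 = 1.7500, f(x_0) = 5.754603, coefficient = 1
x_1 = 2.1000, f(x_1) = 8.166170, coefficient = 2
x_2 = 2.4500, f(x_2) = 11.588347, coefficient = 2
x_3 = 2.8000, f(x_3) = 16.444647, coefficient = 2
x_4 = 3.1500, f(x_4) = 23.336065, coefficient = 2
x_5 = 3.5000, f(x_5) = 33.115452, coefficient = 1

I ≈ (0.350000/2) × 157.940511 = 27.639589
Exact value: 27.360849
Error: 0.278740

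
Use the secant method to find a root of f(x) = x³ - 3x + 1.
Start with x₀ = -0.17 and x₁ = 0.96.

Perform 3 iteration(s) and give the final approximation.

f(x) = x³ - 3x + 1
x₀ = -0.17, x₁ = 0.96

Secant formula: x_{n+1} = x_n - f(x_n)(x_n - x_{n-1})/(f(x_n) - f(x_{n-1}))

Iteration 1:
  f(-0.170000) = 1.505087
  f(0.960000) = -0.995264
  x_2 = 0.960000 - (-0.995264)×(0.960000 - (-0.170000))/(-0.995264 - 1.505087)
       = 0.510204
Iteration 2:
  f(0.960000) = -0.995264
  f(0.510204) = -0.397801
  x_3 = 0.510204 - (-0.397801)×(0.510204 - 0.960000)/(-0.397801 - (-0.995264))
       = 0.210721
Iteration 3:
  f(0.510204) = -0.397801
  f(0.210721) = 0.377192
  x_4 = 0.210721 - 0.377192×(0.210721 - 0.510204)/(0.377192 - (-0.397801))
       = 0.356481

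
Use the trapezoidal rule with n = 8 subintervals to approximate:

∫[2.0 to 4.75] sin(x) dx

f(x) = sin(x)
a = 2.0, b = 4.75, n = 8
h = (b - a)/n = 0.343750

Trapezoidal rule: (h/2)[f(x₀) + 2f(x₁) + 2f(x₂) + ... + f(xₙ)]

x_0 = 2.0000, f(x_0) = 0.909297, coefficient = 1
x_1 = 2.3438, f(x_1) = 0.715851, coefficient = 2
x_2 = 2.6875, f(x_2) = 0.438647, coefficient = 2
x_3 = 3.0312, f(x_3) = 0.110119, coefficient = 2
x_4 = 3.3750, f(x_4) = -0.231294, coefficient = 2
x_5 = 3.7188, f(x_5) = -0.545644, coefficient = 2
x_6 = 4.0625, f(x_6) = -0.796151, coefficient = 2
x_7 = 4.4062, f(x_7) = -0.953504, coefficient = 2
x_8 = 4.7500, f(x_8) = -0.999293, coefficient = 1

I ≈ (0.343750/2) × -2.613947 = -0.449272
Exact value: -0.453749
Error: 0.004477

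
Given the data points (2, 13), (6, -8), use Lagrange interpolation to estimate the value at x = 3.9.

Lagrange interpolation formula:
P(x) = Σ yᵢ × Lᵢ(x)
where Lᵢ(x) = Π_{j≠i} (x - xⱼ)/(xᵢ - xⱼ)

L_0(3.9) = (3.9 - 6)/(2 - 6) = 0.525000
L_1(3.9) = (3.9 - 2)/(6 - 2) = 0.475000

P(3.9) = 13×L_0(3.9) + (-8)×L_1(3.9)
P(3.9) = 3.025000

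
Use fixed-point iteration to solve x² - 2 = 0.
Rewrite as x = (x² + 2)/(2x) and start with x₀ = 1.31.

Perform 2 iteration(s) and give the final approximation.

Equation: x² - 2 = 0
Fixed-point form: x = (x² + 2)/(2x)
x₀ = 1.31

x_1 = g(1.310000) = 1.418359
x_2 = g(1.418359) = 1.414220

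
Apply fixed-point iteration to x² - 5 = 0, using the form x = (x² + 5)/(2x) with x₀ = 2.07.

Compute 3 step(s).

Equation: x² - 5 = 0
Fixed-point form: x = (x² + 5)/(2x)
x₀ = 2.07

x_1 = g(2.070000) = 2.242729
x_2 = g(2.242729) = 2.236078
x_3 = g(2.236078) = 2.236068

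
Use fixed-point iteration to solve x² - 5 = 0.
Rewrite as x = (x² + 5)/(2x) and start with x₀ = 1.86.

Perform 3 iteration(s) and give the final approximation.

Equation: x² - 5 = 0
Fixed-point form: x = (x² + 5)/(2x)
x₀ = 1.86

x_1 = g(1.860000) = 2.274086
x_2 = g(2.274086) = 2.236386
x_3 = g(2.236386) = 2.236068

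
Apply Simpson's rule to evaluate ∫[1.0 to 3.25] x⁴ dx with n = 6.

f(x) = x⁴
a = 1.0, b = 3.25, n = 6
h = (b - a)/n = 0.375000

Simpson's rule: (h/3)[f(x₀) + 4f(x₁) + 2f(x₂) + ... + f(xₙ)]

x_0 = 1.0000, f(x_0) = 1.000000, coefficient = 1
x_1 = 1.3750, f(x_1) = 3.574463, coefficient = 4
x_2 = 1.7500, f(x_2) = 9.378906, coefficient = 2
x_3 = 2.1250, f(x_3) = 20.390869, coefficient = 4
x_4 = 2.5000, f(x_4) = 39.062500, coefficient = 2
x_5 = 2.8750, f(x_5) = 68.320557, coefficient = 4
x_6 = 3.2500, f(x_6) = 111.566406, coefficient = 1

I ≈ (0.375000/3) × 578.592773 = 72.324097
Exact value: 72.318164
Error: 0.005933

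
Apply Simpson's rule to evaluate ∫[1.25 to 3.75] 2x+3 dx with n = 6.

f(x) = 2x+3
a = 1.25, b = 3.75, n = 6
h = (b - a)/n = 0.416667

Simpson's rule: (h/3)[f(x₀) + 4f(x₁) + 2f(x₂) + ... + f(xₙ)]

x_0 = 1.2500, f(x_0) = 5.500000, coefficient = 1
x_1 = 1.6667, f(x_1) = 6.333333, coefficient = 4
x_2 = 2.0833, f(x_2) = 7.166667, coefficient = 2
x_3 = 2.5000, f(x_3) = 8.000000, coefficient = 4
x_4 = 2.9167, f(x_4) = 8.833333, coefficient = 2
x_5 = 3.3333, f(x_5) = 9.666667, coefficient = 4
x_6 = 3.7500, f(x_6) = 10.500000, coefficient = 1

I ≈ (0.416667/3) × 144.000000 = 20.000000
Exact value: 20.000000
Error: 0.000000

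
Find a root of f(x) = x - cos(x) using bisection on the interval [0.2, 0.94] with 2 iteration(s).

f(x) = x - cos(x)
Initial interval: [0.2, 0.94]

Iteration 1:
  c_1 = (0.200000 + 0.940000)/2 = 0.570000
  f(c_1) = f(0.570000) = -0.271901
  f(a) × f(c) ≥ 0, new interval: [0.570000, 0.940000]
Iteration 2:
  c_2 = (0.570000 + 0.940000)/2 = 0.755000
  f(c_2) = f(0.755000) = 0.026728
  f(a) × f(c) < 0, new interval: [0.570000, 0.755000]

After 2 iteration(s), the approximation is c_2 = 0.755000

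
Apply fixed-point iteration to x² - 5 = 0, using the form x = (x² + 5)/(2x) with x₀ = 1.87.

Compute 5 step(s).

Equation: x² - 5 = 0
Fixed-point form: x = (x² + 5)/(2x)
x₀ = 1.87

x_1 = g(1.870000) = 2.271898
x_2 = g(2.271898) = 2.236351
x_3 = g(2.236351) = 2.236068
x_4 = g(2.236068) = 2.236068
x_5 = g(2.236068) = 2.236068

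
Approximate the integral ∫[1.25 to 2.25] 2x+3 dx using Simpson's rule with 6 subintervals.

f(x) = 2x+3
a = 1.25, b = 2.25, n = 6
h = (b - a)/n = 0.166667

Simpson's rule: (h/3)[f(x₀) + 4f(x₁) + 2f(x₂) + ... + f(xₙ)]

x_0 = 1.2500, f(x_0) = 5.500000, coefficient = 1
x_1 = 1.4167, f(x_1) = 5.833333, coefficient = 4
x_2 = 1.5833, f(x_2) = 6.166667, coefficient = 2
x_3 = 1.7500, f(x_3) = 6.500000, coefficient = 4
x_4 = 1.9167, f(x_4) = 6.833333, coefficient = 2
x_5 = 2.0833, f(x_5) = 7.166667, coefficient = 4
x_6 = 2.2500, f(x_6) = 7.500000, coefficient = 1

I ≈ (0.166667/3) × 117.000000 = 6.500000
Exact value: 6.500000
Error: 0.000000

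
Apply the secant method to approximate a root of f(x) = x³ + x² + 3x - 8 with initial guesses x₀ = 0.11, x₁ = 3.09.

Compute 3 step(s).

f(x) = x³ + x² + 3x - 8
x₀ = 0.11, x₁ = 3.09

Secant formula: x_{n+1} = x_n - f(x_n)(x_n - x_{n-1})/(f(x_n) - f(x_{n-1}))

Iteration 1:
  f(0.110000) = -7.656569
  f(3.090000) = 40.321729
  x_2 = 3.090000 - 40.321729×(3.090000 - 0.110000)/(40.321729 - (-7.656569))
       = 0.585560
Iteration 2:
  f(3.090000) = 40.321729
  f(0.585560) = -5.699661
  x_3 = 0.585560 - (-5.699661)×(0.585560 - 3.090000)/(-5.699661 - 40.321729)
       = 0.895730
Iteration 3:
  f(0.585560) = -5.699661
  f(0.895730) = -3.791802
  x_4 = 0.895730 - (-3.791802)×(0.895730 - 0.585560)/(-3.791802 - (-5.699661))
       = 1.512182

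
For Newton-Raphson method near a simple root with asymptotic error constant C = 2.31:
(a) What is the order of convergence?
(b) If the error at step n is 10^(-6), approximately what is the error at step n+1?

(a) Newton-Raphson has quadratic (order 2) convergence near simple roots.
    This means |e_{n+1}| ≈ C|e_n|².

(b) With |e_n| = 10^(-6) and C = 2.31:
    |e_{n+1}| ≈ 2.31 × (10^(-6))² = 2.31 × 10^(-12)

(a) 2 (quadratic); (b) |e_{n+1}| ≈ 2.310e-12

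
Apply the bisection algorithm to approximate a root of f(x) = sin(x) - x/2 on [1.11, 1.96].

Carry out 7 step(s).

f(x) = sin(x) - x/2
Initial interval: [1.11, 1.96]

Iteration 1:
  c_1 = (1.110000 + 1.960000)/2 = 1.535000
  f(c_1) = f(1.535000) = 0.231859
  f(a) × f(c) ≥ 0, new interval: [1.535000, 1.960000]
Iteration 2:
  c_2 = (1.535000 + 1.960000)/2 = 1.747500
  f(c_2) = f(1.747500) = 0.110678
  f(a) × f(c) ≥ 0, new interval: [1.747500, 1.960000]
Iteration 3:
  c_3 = (1.747500 + 1.960000)/2 = 1.853750
  f(c_3) = f(1.853750) = 0.033360
  f(a) × f(c) ≥ 0, new interval: [1.853750, 1.960000]
Iteration 4:
  c_4 = (1.853750 + 1.960000)/2 = 1.906875
  f(c_4) = f(1.906875) = -0.009382
  f(a) × f(c) < 0, new interval: [1.853750, 1.906875]
Iteration 5:
  c_5 = (1.853750 + 1.906875)/2 = 1.880313
  f(c_5) = f(1.880313) = 0.012325
  f(a) × f(c) ≥ 0, new interval: [1.880313, 1.906875]
Iteration 6:
  c_6 = (1.880313 + 1.906875)/2 = 1.893594
  f(c_6) = f(1.893594) = 0.001555
  f(a) × f(c) ≥ 0, new interval: [1.893594, 1.906875]
Iteration 7:
  c_7 = (1.893594 + 1.906875)/2 = 1.900234
  f(c_7) = f(1.900234) = -0.003893
  f(a) × f(c) < 0, new interval: [1.893594, 1.900234]

After 7 iteration(s), the approximation is c_7 = 1.900234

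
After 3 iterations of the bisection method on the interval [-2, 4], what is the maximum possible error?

Bisection error bound: |error| ≤ (b-a)/2^n
|error| ≤ (4 - (-2))/2^3 = 6/2^3
|error| ≤ 0.7500000000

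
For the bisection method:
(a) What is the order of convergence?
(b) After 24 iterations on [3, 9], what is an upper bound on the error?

(a) Bisection has linear (order 1) convergence; the error is halved each step.

(b) Error bound = (b-a)/2^n = (9 - 3)/2^{24}
    = 6/2^{24}

(a) 1 (linear); (b) error ≤ 3.58e-07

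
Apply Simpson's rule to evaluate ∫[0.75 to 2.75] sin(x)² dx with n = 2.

f(x) = sin(x)²
a = 0.75, b = 2.75, n = 2
h = (b - a)/n = 1.000000

Simpson's rule: (h/3)[f(x₀) + 4f(x₁) + 2f(x₂) + ... + f(xₙ)]

x_0 = 0.7500, f(x_0) = 0.464631, coefficient = 1
x_1 = 1.7500, f(x_1) = 0.968228, coefficient = 4
x_2 = 2.7500, f(x_2) = 0.145665, coefficient = 1

I ≈ (1.000000/3) × 4.483210 = 1.494403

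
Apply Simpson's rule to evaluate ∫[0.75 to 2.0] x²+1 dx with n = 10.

f(x) = x²+1
a = 0.75, b = 2.0, n = 10
h = (b - a)/n = 0.125000

Simpson's rule: (h/3)[f(x₀) + 4f(x₁) + 2f(x₂) + ... + f(xₙ)]

x_0 = 0.7500, f(x_0) = 1.562500, coefficient = 1
x_1 = 0.8750, f(x_1) = 1.765625, coefficient = 4
x_2 = 1.0000, f(x_2) = 2.000000, coefficient = 2
x_3 = 1.1250, f(x_3) = 2.265625, coefficient = 4
x_4 = 1.2500, f(x_4) = 2.562500, coefficient = 2
x_5 = 1.3750, f(x_5) = 2.890625, coefficient = 4
x_6 = 1.5000, f(x_6) = 3.250000, coefficient = 2
x_7 = 1.6250, f(x_7) = 3.640625, coefficient = 4
x_8 = 1.7500, f(x_8) = 4.062500, coefficient = 2
x_9 = 1.8750, f(x_9) = 4.515625, coefficient = 4
x_10 = 2.0000, f(x_10) = 5.000000, coefficient = 1

I ≈ (0.125000/3) × 90.625000 = 3.776042
Exact value: 3.776042
Error: 0.000000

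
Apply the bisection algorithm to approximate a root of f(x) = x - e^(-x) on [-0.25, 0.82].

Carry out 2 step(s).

f(x) = x - e^(-x)
Initial interval: [-0.25, 0.82]

Iteration 1:
  c_1 = (-0.250000 + 0.820000)/2 = 0.285000
  f(c_1) = f(0.285000) = -0.467014
  f(a) × f(c) ≥ 0, new interval: [0.285000, 0.820000]
Iteration 2:
  c_2 = (0.285000 + 0.820000)/2 = 0.552500
  f(c_2) = f(0.552500) = -0.023009
  f(a) × f(c) ≥ 0, new interval: [0.552500, 0.820000]

After 2 iteration(s), the approximation is c_2 = 0.552500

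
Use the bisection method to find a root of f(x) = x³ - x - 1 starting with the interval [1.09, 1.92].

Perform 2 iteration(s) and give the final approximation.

f(x) = x³ - x - 1
Initial interval: [1.09, 1.92]

Iteration 1:
  c_1 = (1.090000 + 1.920000)/2 = 1.505000
  f(c_1) = f(1.505000) = 0.903863
  f(a) × f(c) < 0, new interval: [1.090000, 1.505000]
Iteration 2:
  c_2 = (1.090000 + 1.505000)/2 = 1.297500
  f(c_2) = f(1.297500) = -0.113151
  f(a) × f(c) ≥ 0, new interval: [1.297500, 1.505000]

After 2 iteration(s), the approximation is c_2 = 1.297500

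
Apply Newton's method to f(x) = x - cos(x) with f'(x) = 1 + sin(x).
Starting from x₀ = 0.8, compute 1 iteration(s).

f(x) = x - cos(x)
f'(x) = 1 + sin(x)
x₀ = 0.8

Newton-Raphson formula: x_{n+1} = x_n - f(x_n)/f'(x_n)

Iteration 1:
  f(0.800000) = 0.103293
  f'(0.800000) = 1.717356
  x_1 = 0.800000 - 0.103293/1.717356 = 0.739853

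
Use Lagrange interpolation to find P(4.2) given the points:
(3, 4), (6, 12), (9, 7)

Lagrange interpolation formula:
P(x) = Σ yᵢ × Lᵢ(x)
where Lᵢ(x) = Π_{j≠i} (x - xⱼ)/(xᵢ - xⱼ)

L_0(4.2) = (4.2 - 6)/(3 - 6) × (4.2 - 9)/(3 - 9) = 0.480000
L_1(4.2) = (4.2 - 3)/(6 - 3) × (4.2 - 9)/(6 - 9) = 0.640000
L_2(4.2) = (4.2 - 3)/(9 - 3) × (4.2 - 6)/(9 - 6) = -0.120000

P(4.2) = 4×L_0(4.2) + 12×L_1(4.2) + 7×L_2(4.2)
P(4.2) = 8.760000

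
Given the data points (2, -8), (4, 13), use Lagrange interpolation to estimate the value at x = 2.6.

Lagrange interpolation formula:
P(x) = Σ yᵢ × Lᵢ(x)
where Lᵢ(x) = Π_{j≠i} (x - xⱼ)/(xᵢ - xⱼ)

L_0(2.6) = (2.6 - 4)/(2 - 4) = 0.700000
L_1(2.6) = (2.6 - 2)/(4 - 2) = 0.300000

P(2.6) = (-8)×L_0(2.6) + 13×L_1(2.6)
P(2.6) = -1.700000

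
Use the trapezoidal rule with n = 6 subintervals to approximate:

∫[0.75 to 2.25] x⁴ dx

f(x) = x⁴
a = 0.75, b = 2.25, n = 6
h = (b - a)/n = 0.250000

Trapezoidal rule: (h/2)[f(x₀) + 2f(x₁) + 2f(x₂) + ... + f(xₙ)]

x_0 = 0.7500, f(x_0) = 0.316406, coefficient = 1
x_1 = 1.0000, f(x_1) = 1.000000, coefficient = 2
x_2 = 1.2500, f(x_2) = 2.441406, coefficient = 2
x_3 = 1.5000, f(x_3) = 5.062500, coefficient = 2
x_4 = 1.7500, f(x_4) = 9.378906, coefficient = 2
x_5 = 2.0000, f(x_5) = 16.000000, coefficient = 2
x_6 = 2.2500, f(x_6) = 25.628906, coefficient = 1

I ≈ (0.250000/2) × 93.710938 = 11.713867
Exact value: 11.485547
Error: 0.228320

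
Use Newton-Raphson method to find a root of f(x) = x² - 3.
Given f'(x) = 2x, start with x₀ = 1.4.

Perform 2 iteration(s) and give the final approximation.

f(x) = x² - 3
f'(x) = 2x
x₀ = 1.4

Newton-Raphson formula: x_{n+1} = x_n - f(x_n)/f'(x_n)

Iteration 1:
  f(1.400000) = -1.040000
  f'(1.400000) = 2.800000
  x_1 = 1.400000 - (-1.040000)/2.800000 = 1.771429
Iteration 2:
  f(1.771429) = 0.137959
  f'(1.771429) = 3.542857
  x_2 = 1.771429 - 0.137959/3.542857 = 1.732488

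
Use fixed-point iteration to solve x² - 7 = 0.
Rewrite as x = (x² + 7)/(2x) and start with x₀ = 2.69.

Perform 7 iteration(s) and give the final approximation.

Equation: x² - 7 = 0
Fixed-point form: x = (x² + 7)/(2x)
x₀ = 2.69

x_1 = g(2.690000) = 2.646115
x_2 = g(2.646115) = 2.645751
x_3 = g(2.645751) = 2.645751
x_4 = g(2.645751) = 2.645751
x_5 = g(2.645751) = 2.645751
x_6 = g(2.645751) = 2.645751
x_7 = g(2.645751) = 2.645751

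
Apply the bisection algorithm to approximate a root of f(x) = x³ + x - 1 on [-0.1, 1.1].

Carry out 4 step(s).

f(x) = x³ + x - 1
Initial interval: [-0.1, 1.1]

Iteration 1:
  c_1 = (-0.100000 + 1.100000)/2 = 0.500000
  f(c_1) = f(0.500000) = -0.375000
  f(a) × f(c) ≥ 0, new interval: [0.500000, 1.100000]
Iteration 2:
  c_2 = (0.500000 + 1.100000)/2 = 0.800000
  f(c_2) = f(0.800000) = 0.312000
  f(a) × f(c) < 0, new interval: [0.500000, 0.800000]
Iteration 3:
  c_3 = (0.500000 + 0.800000)/2 = 0.650000
  f(c_3) = f(0.650000) = -0.075375
  f(a) × f(c) ≥ 0, new interval: [0.650000, 0.800000]
Iteration 4:
  c_4 = (0.650000 + 0.800000)/2 = 0.725000
  f(c_4) = f(0.725000) = 0.106078
  f(a) × f(c) < 0, new interval: [0.650000, 0.725000]

After 4 iteration(s), the approximation is c_4 = 0.725000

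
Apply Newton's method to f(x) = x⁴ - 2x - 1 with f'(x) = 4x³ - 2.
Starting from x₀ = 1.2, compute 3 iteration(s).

f(x) = x⁴ - 2x - 1
f'(x) = 4x³ - 2
x₀ = 1.2

Newton-Raphson formula: x_{n+1} = x_n - f(x_n)/f'(x_n)

Iteration 1:
  f(1.200000) = -1.326400
  f'(1.200000) = 4.912000
  x_1 = 1.200000 - (-1.326400)/4.912000 = 1.470033
Iteration 2:
  f(1.470033) = 0.729838
  f'(1.470033) = 10.706937
  x_2 = 1.470033 - 0.729838/10.706937 = 1.401868
Iteration 3:
  f(1.401868) = 0.058405
  f'(1.401868) = 9.019986
  x_3 = 1.401868 - 0.058405/9.019986 = 1.395393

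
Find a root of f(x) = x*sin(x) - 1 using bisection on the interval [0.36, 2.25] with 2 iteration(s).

f(x) = x*sin(x) - 1
Initial interval: [0.36, 2.25]

Iteration 1:
  c_1 = (0.360000 + 2.250000)/2 = 1.305000
  f(c_1) = f(1.305000) = 0.259173
  f(a) × f(c) < 0, new interval: [0.360000, 1.305000]
Iteration 2:
  c_2 = (0.360000 + 1.305000)/2 = 0.832500
  f(c_2) = f(0.832500) = -0.384269
  f(a) × f(c) ≥ 0, new interval: [0.832500, 1.305000]

After 2 iteration(s), the approximation is c_2 = 0.832500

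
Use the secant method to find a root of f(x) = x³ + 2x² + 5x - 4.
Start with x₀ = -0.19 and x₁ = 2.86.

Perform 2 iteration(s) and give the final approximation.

f(x) = x³ + 2x² + 5x - 4
x₀ = -0.19, x₁ = 2.86

Secant formula: x_{n+1} = x_n - f(x_n)(x_n - x_{n-1})/(f(x_n) - f(x_{n-1}))

Iteration 1:
  f(-0.190000) = -4.884659
  f(2.860000) = 50.052856
  x_2 = 2.860000 - 50.052856×(2.860000 - (-0.190000))/(50.052856 - (-4.884659))
       = 0.081185
Iteration 2:
  f(2.860000) = 50.052856
  f(0.081185) = -3.580360
  x_3 = 0.081185 - (-3.580360)×(0.081185 - 2.860000)/(-3.580360 - 50.052856)
       = 0.266688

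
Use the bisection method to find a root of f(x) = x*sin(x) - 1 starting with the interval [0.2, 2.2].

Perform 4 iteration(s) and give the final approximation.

f(x) = x*sin(x) - 1
Initial interval: [0.2, 2.2]

Iteration 1:
  c_1 = (0.200000 + 2.200000)/2 = 1.200000
  f(c_1) = f(1.200000) = 0.118447
  f(a) × f(c) < 0, new interval: [0.200000, 1.200000]
Iteration 2:
  c_2 = (0.200000 + 1.200000)/2 = 0.700000
  f(c_2) = f(0.700000) = -0.549048
  f(a) × f(c) ≥ 0, new interval: [0.700000, 1.200000]
Iteration 3:
  c_3 = (0.700000 + 1.200000)/2 = 0.950000
  f(c_3) = f(0.950000) = -0.227255
  f(a) × f(c) ≥ 0, new interval: [0.950000, 1.200000]
Iteration 4:
  c_4 = (0.950000 + 1.200000)/2 = 1.075000
  f(c_4) = f(1.075000) = -0.054441
  f(a) × f(c) ≥ 0, new interval: [1.075000, 1.200000]

After 4 iteration(s), the approximation is c_4 = 1.075000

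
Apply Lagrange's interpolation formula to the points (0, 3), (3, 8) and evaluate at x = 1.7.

Lagrange interpolation formula:
P(x) = Σ yᵢ × Lᵢ(x)
where Lᵢ(x) = Π_{j≠i} (x - xⱼ)/(xᵢ - xⱼ)

L_0(1.7) = (1.7 - 3)/(0 - 3) = 0.433333
L_1(1.7) = (1.7 - 0)/(3 - 0) = 0.566667

P(1.7) = 3×L_0(1.7) + 8×L_1(1.7)
P(1.7) = 5.833333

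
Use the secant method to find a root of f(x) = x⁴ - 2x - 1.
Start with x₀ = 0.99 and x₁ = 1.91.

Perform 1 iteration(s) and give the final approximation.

f(x) = x⁴ - 2x - 1
x₀ = 0.99, x₁ = 1.91

Secant formula: x_{n+1} = x_n - f(x_n)(x_n - x_{n-1})/(f(x_n) - f(x_{n-1}))

Iteration 1:
  f(0.990000) = -2.019404
  f(1.910000) = 8.488634
  x_2 = 1.910000 - 8.488634×(1.910000 - 0.990000)/(8.488634 - (-2.019404))
       = 1.166803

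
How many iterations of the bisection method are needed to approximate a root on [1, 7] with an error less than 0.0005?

We need (b-a)/2^n ≤ 0.0005
(7 - 1)/2^n ≤ 0.0005
6/2^n ≤ 0.0005
2^n ≥ 12000
n ≥ log₂(12000) = 13.55
n ≥ 14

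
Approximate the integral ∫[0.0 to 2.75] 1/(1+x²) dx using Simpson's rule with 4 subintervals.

f(x) = 1/(1+x²)
a = 0.0, b = 2.75, n = 4
h = (b - a)/n = 0.687500

Simpson's rule: (h/3)[f(x₀) + 4f(x₁) + 2f(x₂) + ... + f(xₙ)]

x_0 = 0.0000, f(x_0) = 1.000000, coefficient = 1
x_1 = 0.6875, f(x_1) = 0.679045, coefficient = 4
x_2 = 1.3750, f(x_2) = 0.345946, coefficient = 2
x_3 = 2.0625, f(x_3) = 0.190335, coefficient = 4
x_4 = 2.7500, f(x_4) = 0.116788, coefficient = 1

I ≈ (0.687500/3) × 5.286199 = 1.211421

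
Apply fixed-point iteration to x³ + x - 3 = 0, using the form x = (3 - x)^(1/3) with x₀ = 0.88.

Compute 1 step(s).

Equation: x³ + x - 3 = 0
Fixed-point form: x = (3 - x)^(1/3)
x₀ = 0.88

x_1 = g(0.880000) = 1.284632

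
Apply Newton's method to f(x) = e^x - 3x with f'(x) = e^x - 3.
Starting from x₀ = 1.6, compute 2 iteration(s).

f(x) = e^x - 3x
f'(x) = e^x - 3
x₀ = 1.6

Newton-Raphson formula: x_{n+1} = x_n - f(x_n)/f'(x_n)

Iteration 1:
  f(1.600000) = 0.153032
  f'(1.600000) = 1.953032
  x_1 = 1.600000 - 0.153032/1.953032 = 1.521644
Iteration 2:
  f(1.521644) = 0.014816
  f'(1.521644) = 1.579747
  x_2 = 1.521644 - 0.014816/1.579747 = 1.512265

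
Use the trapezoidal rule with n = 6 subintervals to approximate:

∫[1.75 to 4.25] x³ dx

f(x) = x³
a = 1.75, b = 4.25, n = 6
h = (b - a)/n = 0.416667

Trapezoidal rule: (h/2)[f(x₀) + 2f(x₁) + 2f(x₂) + ... + f(xₙ)]

x_0 = 1.7500, f(x_0) = 5.359375, coefficient = 1
x_1 = 2.1667, f(x_1) = 10.171296, coefficient = 2
x_2 = 2.5833, f(x_2) = 17.240162, coefficient = 2
x_3 = 3.0000, f(x_3) = 27.000000, coefficient = 2
x_4 = 3.4167, f(x_4) = 39.884838, coefficient = 2
x_5 = 3.8333, f(x_5) = 56.328704, coefficient = 2
x_6 = 4.2500, f(x_6) = 76.765625, coefficient = 1

I ≈ (0.416667/2) × 383.375000 = 79.869792
Exact value: 79.218750
Error: 0.651042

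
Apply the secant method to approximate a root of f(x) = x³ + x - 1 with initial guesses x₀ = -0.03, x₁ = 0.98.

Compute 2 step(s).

f(x) = x³ + x - 1
x₀ = -0.03, x₁ = 0.98

Secant formula: x_{n+1} = x_n - f(x_n)(x_n - x_{n-1})/(f(x_n) - f(x_{n-1}))

Iteration 1:
  f(-0.030000) = -1.030027
  f(0.980000) = 0.921192
  x_2 = 0.980000 - 0.921192×(0.980000 - (-0.030000))/(0.921192 - (-1.030027))
       = 0.503168
Iteration 2:
  f(0.980000) = 0.921192
  f(0.503168) = -0.369441
  x_3 = 0.503168 - (-0.369441)×(0.503168 - 0.980000)/(-0.369441 - 0.921192)
       = 0.639660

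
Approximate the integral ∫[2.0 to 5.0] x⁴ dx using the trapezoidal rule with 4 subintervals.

f(x) = x⁴
a = 2.0, b = 5.0, n = 4
h = (b - a)/n = 0.750000

Trapezoidal rule: (h/2)[f(x₀) + 2f(x₁) + 2f(x₂) + ... + f(xₙ)]

x_0 = 2.0000, f(x_0) = 16.000000, coefficient = 1
x_1 = 2.7500, f(x_1) = 57.191406, coefficient = 2
x_2 = 3.5000, f(x_2) = 150.062500, coefficient = 2
x_3 = 4.2500, f(x_3) = 326.253906, coefficient = 2
x_4 = 5.0000, f(x_4) = 625.000000, coefficient = 1

I ≈ (0.750000/2) × 1708.015625 = 640.505859
Exact value: 618.600000
Error: 21.905859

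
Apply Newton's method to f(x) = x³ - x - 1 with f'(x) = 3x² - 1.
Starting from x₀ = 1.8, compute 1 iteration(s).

f(x) = x³ - x - 1
f'(x) = 3x² - 1
x₀ = 1.8

Newton-Raphson formula: x_{n+1} = x_n - f(x_n)/f'(x_n)

Iteration 1:
  f(1.800000) = 3.032000
  f'(1.800000) = 8.720000
  x_1 = 1.800000 - 3.032000/8.720000 = 1.452294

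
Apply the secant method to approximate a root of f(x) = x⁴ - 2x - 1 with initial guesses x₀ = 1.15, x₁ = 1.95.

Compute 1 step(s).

f(x) = x⁴ - 2x - 1
x₀ = 1.15, x₁ = 1.95

Secant formula: x_{n+1} = x_n - f(x_n)(x_n - x_{n-1})/(f(x_n) - f(x_{n-1}))

Iteration 1:
  f(1.150000) = -1.550994
  f(1.950000) = 9.559006
  x_2 = 1.950000 - 9.559006×(1.950000 - 1.150000)/(9.559006 - (-1.550994))
       = 1.261683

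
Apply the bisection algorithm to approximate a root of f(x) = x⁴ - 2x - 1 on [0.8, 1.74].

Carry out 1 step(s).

f(x) = x⁴ - 2x - 1
Initial interval: [0.8, 1.74]

Iteration 1:
  c_1 = (0.800000 + 1.740000)/2 = 1.270000
  f(c_1) = f(1.270000) = -0.938554
  f(a) × f(c) ≥ 0, new interval: [1.270000, 1.740000]

After 1 iteration(s), the approximation is c_1 = 1.270000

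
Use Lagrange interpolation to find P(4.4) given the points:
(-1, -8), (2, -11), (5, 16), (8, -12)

Lagrange interpolation formula:
P(x) = Σ yᵢ × Lᵢ(x)
where Lᵢ(x) = Π_{j≠i} (x - xⱼ)/(xᵢ - xⱼ)

L_0(4.4) = (4.4 - 2)/(-1 - 2) × (4.4 - 5)/(-1 - 5) × (4.4 - 8)/(-1 - 8) = -0.032000
L_1(4.4) = (4.4 - (-1))/(2 - (-1)) × (4.4 - 5)/(2 - 5) × (4.4 - 8)/(2 - 8) = 0.216000
L_2(4.4) = (4.4 - (-1))/(5 - (-1)) × (4.4 - 2)/(5 - 2) × (4.4 - 8)/(5 - 8) = 0.864000
L_3(4.4) = (4.4 - (-1))/(8 - (-1)) × (4.4 - 2)/(8 - 2) × (4.4 - 5)/(8 - 5) = -0.048000

P(4.4) = (-8)×L_0(4.4) + (-11)×L_1(4.4) + 16×L_2(4.4) + (-12)×L_3(4.4)
P(4.4) = 12.280000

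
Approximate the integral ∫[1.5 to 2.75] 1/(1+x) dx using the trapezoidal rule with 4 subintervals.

f(x) = 1/(1+x)
a = 1.5, b = 2.75, n = 4
h = (b - a)/n = 0.312500

Trapezoidal rule: (h/2)[f(x₀) + 2f(x₁) + 2f(x₂) + ... + f(xₙ)]

x_0 = 1.5000, f(x_0) = 0.400000, coefficient = 1
x_1 = 1.8125, f(x_1) = 0.355556, coefficient = 2
x_2 = 2.1250, f(x_2) = 0.320000, coefficient = 2
x_3 = 2.4375, f(x_3) = 0.290909, coefficient = 2
x_4 = 2.7500, f(x_4) = 0.266667, coefficient = 1

I ≈ (0.312500/2) × 2.599596 = 0.406187
Exact value: 0.405465
Error: 0.000722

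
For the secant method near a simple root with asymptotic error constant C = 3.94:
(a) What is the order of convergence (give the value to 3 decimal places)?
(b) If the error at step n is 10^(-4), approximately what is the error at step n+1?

(a) Secant method has superlinear convergence with order φ = (1+√5)/2 ≈ 1.618.
    This means |e_{n+1}| ≈ C|e_n|^1.618.

(b) With |e_n| = 10^(-4) and C = 3.94:
    |e_{n+1}| ≈ 3.94 × (10^(-4))^1.618 = 3.94 × 10^(-6.47)

(a) ≈ 1.618 (golden ratio); (b) |e_{n+1}| ≈ 1.328e-06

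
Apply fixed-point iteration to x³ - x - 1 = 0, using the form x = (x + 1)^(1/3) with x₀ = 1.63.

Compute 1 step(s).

Equation: x³ - x - 1 = 0
Fixed-point form: x = (x + 1)^(1/3)
x₀ = 1.63

x_1 = g(1.630000) = 1.380337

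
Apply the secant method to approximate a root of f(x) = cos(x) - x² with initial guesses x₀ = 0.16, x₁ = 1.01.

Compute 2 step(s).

f(x) = cos(x) - x²
x₀ = 0.16, x₁ = 1.01

Secant formula: x_{n+1} = x_n - f(x_n)(x_n - x_{n-1})/(f(x_n) - f(x_{n-1}))

Iteration 1:
  f(0.160000) = 0.961627
  f(1.010000) = -0.488239
  x_2 = 1.010000 - (-0.488239)×(1.010000 - 0.160000)/(-0.488239 - 0.961627)
       = 0.723764
Iteration 2:
  f(1.010000) = -0.488239
  f(0.723764) = 0.225483
  x_3 = 0.723764 - 0.225483×(0.723764 - 1.010000)/(0.225483 - (-0.488239))
       = 0.814194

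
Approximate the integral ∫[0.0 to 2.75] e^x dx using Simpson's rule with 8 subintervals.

f(x) = e^x
a = 0.0, b = 2.75, n = 8
h = (b - a)/n = 0.343750

Simpson's rule: (h/3)[f(x₀) + 4f(x₁) + 2f(x₂) + ... + f(xₙ)]

x_0 = 0.0000, f(x_0) = 1.000000, coefficient = 1
x_1 = 0.3438, f(x_1) = 1.410226, coefficient = 4
x_2 = 0.6875, f(x_2) = 1.988737, coefficient = 2
x_3 = 1.0312, f(x_3) = 2.804569, coefficient = 4
x_4 = 1.3750, f(x_4) = 3.955077, coefficient = 2
x_5 = 1.7188, f(x_5) = 5.577552, coefficient = 4
x_6 = 2.0625, f(x_6) = 7.865609, coefficient = 2
x_7 = 2.4062, f(x_7) = 11.092287, coefficient = 4
x_8 = 2.7500, f(x_8) = 15.642632, coefficient = 1

I ≈ (0.343750/3) × 127.800017 = 14.643752
Exact value: 14.642632
Error: 0.001120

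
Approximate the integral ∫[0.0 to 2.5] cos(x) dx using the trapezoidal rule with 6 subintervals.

f(x) = cos(x)
a = 0.0, b = 2.5, n = 6
h = (b - a)/n = 0.416667

Trapezoidal rule: (h/2)[f(x₀) + 2f(x₁) + 2f(x₂) + ... + f(xₙ)]

x_0 = 0.0000, f(x_0) = 1.000000, coefficient = 1
x_1 = 0.4167, f(x_1) = 0.914443, coefficient = 2
x_2 = 0.8333, f(x_2) = 0.672412, coefficient = 2
x_3 = 1.2500, f(x_3) = 0.315322, coefficient = 2
x_4 = 1.6667, f(x_4) = -0.095724, coefficient = 2
x_5 = 2.0833, f(x_5) = -0.490390, coefficient = 2
x_6 = 2.5000, f(x_6) = -0.801144, coefficient = 1

I ≈ (0.416667/2) × 2.830985 = 0.589789
Exact value: 0.598472
Error: 0.008684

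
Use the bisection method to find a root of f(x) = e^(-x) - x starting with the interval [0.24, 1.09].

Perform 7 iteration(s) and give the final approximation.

f(x) = e^(-x) - x
Initial interval: [0.24, 1.09]

Iteration 1:
  c_1 = (0.240000 + 1.090000)/2 = 0.665000
  f(c_1) = f(0.665000) = -0.150726
  f(a) × f(c) < 0, new interval: [0.240000, 0.665000]
Iteration 2:
  c_2 = (0.240000 + 0.665000)/2 = 0.452500
  f(c_2) = f(0.452500) = 0.183536
  f(a) × f(c) ≥ 0, new interval: [0.452500, 0.665000]
Iteration 3:
  c_3 = (0.452500 + 0.665000)/2 = 0.558750
  f(c_3) = f(0.558750) = 0.013174
  f(a) × f(c) ≥ 0, new interval: [0.558750, 0.665000]
Iteration 4:
  c_4 = (0.558750 + 0.665000)/2 = 0.611875
  f(c_4) = f(0.611875) = -0.069542
  f(a) × f(c) < 0, new interval: [0.558750, 0.611875]
Iteration 5:
  c_5 = (0.558750 + 0.611875)/2 = 0.585313
  f(c_5) = f(0.585313) = -0.028381
  f(a) × f(c) < 0, new interval: [0.558750, 0.585313]
Iteration 6:
  c_6 = (0.558750 + 0.585313)/2 = 0.572031
  f(c_6) = f(0.572031) = -0.007653
  f(a) × f(c) < 0, new interval: [0.558750, 0.572031]
Iteration 7:
  c_7 = (0.558750 + 0.572031)/2 = 0.565391
  f(c_7) = f(0.565391) = 0.002748
  f(a) × f(c) ≥ 0, new interval: [0.565391, 0.572031]

After 7 iteration(s), the approximation is c_7 = 0.565391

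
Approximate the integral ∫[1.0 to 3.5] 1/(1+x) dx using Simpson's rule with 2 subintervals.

f(x) = 1/(1+x)
a = 1.0, b = 3.5, n = 2
h = (b - a)/n = 1.250000

Simpson's rule: (h/3)[f(x₀) + 4f(x₁) + 2f(x₂) + ... + f(xₙ)]

x_0 = 1.0000, f(x_0) = 0.500000, coefficient = 1
x_1 = 2.2500, f(x_1) = 0.307692, coefficient = 4
x_2 = 3.5000, f(x_2) = 0.222222, coefficient = 1

I ≈ (1.250000/3) × 1.952991 = 0.813746
Exact value: 0.810930
Error: 0.002816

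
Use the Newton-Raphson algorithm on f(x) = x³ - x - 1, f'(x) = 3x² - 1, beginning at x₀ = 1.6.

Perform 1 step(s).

f(x) = x³ - x - 1
f'(x) = 3x² - 1
x₀ = 1.6

Newton-Raphson formula: x_{n+1} = x_n - f(x_n)/f'(x_n)

Iteration 1:
  f(1.600000) = 1.496000
  f'(1.600000) = 6.680000
  x_1 = 1.600000 - 1.496000/6.680000 = 1.376048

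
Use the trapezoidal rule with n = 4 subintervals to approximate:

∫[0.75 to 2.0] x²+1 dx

f(x) = x²+1
a = 0.75, b = 2.0, n = 4
h = (b - a)/n = 0.312500

Trapezoidal rule: (h/2)[f(x₀) + 2f(x₁) + 2f(x₂) + ... + f(xₙ)]

x_0 = 0.7500, f(x_0) = 1.562500, coefficient = 1
x_1 = 1.0625, f(x_1) = 2.128906, coefficient = 2
x_2 = 1.3750, f(x_2) = 2.890625, coefficient = 2
x_3 = 1.6875, f(x_3) = 3.847656, coefficient = 2
x_4 = 2.0000, f(x_4) = 5.000000, coefficient = 1

I ≈ (0.312500/2) × 24.296875 = 3.796387
Exact value: 3.776042
Error: 0.020345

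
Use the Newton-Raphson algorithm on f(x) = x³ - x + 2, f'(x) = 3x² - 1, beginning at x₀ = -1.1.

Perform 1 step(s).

f(x) = x³ - x + 2
f'(x) = 3x² - 1
x₀ = -1.1

Newton-Raphson formula: x_{n+1} = x_n - f(x_n)/f'(x_n)

Iteration 1:
  f(-1.100000) = 1.769000
  f'(-1.100000) = 2.630000
  x_1 = -1.100000 - 1.769000/2.630000 = -1.772624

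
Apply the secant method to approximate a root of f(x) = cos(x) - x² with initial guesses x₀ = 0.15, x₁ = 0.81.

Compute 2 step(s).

f(x) = cos(x) - x²
x₀ = 0.15, x₁ = 0.81

Secant formula: x_{n+1} = x_n - f(x_n)(x_n - x_{n-1})/(f(x_n) - f(x_{n-1}))

Iteration 1:
  f(0.150000) = 0.966271
  f(0.810000) = 0.033398
  x_2 = 0.810000 - 0.033398×(0.810000 - 0.150000)/(0.033398 - 0.966271)
       = 0.833629
Iteration 2:
  f(0.810000) = 0.033398
  f(0.833629) = -0.022744
  x_3 = 0.833629 - (-0.022744)×(0.833629 - 0.810000)/(-0.022744 - 0.033398)
       = 0.824057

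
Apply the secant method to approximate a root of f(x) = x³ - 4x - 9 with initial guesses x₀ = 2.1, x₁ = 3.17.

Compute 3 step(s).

f(x) = x³ - 4x - 9
x₀ = 2.1, x₁ = 3.17

Secant formula: x_{n+1} = x_n - f(x_n)(x_n - x_{n-1})/(f(x_n) - f(x_{n-1}))

Iteration 1:
  f(2.100000) = -8.139000
  f(3.170000) = 10.175013
  x_2 = 3.170000 - 10.175013×(3.170000 - 2.100000)/(10.175013 - (-8.139000))
       = 2.575523
Iteration 2:
  f(3.170000) = 10.175013
  f(2.575523) = -2.217831
  x_3 = 2.575523 - (-2.217831)×(2.575523 - 3.170000)/(-2.217831 - 10.175013)
       = 2.681911
Iteration 3:
  f(2.575523) = -2.217831
  f(2.681911) = -0.437610
  x_4 = 2.681911 - (-0.437610)×(2.681911 - 2.575523)/(-0.437610 - (-2.217831))
       = 2.708063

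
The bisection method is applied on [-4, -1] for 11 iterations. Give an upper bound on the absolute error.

Bisection error bound: |error| ≤ (b-a)/2^n
|error| ≤ (-1 - (-4))/2^11 = 3/2^11
|error| ≤ 0.0014648438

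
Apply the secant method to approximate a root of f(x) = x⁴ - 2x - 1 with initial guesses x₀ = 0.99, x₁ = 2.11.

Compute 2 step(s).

f(x) = x⁴ - 2x - 1
x₀ = 0.99, x₁ = 2.11

Secant formula: x_{n+1} = x_n - f(x_n)(x_n - x_{n-1})/(f(x_n) - f(x_{n-1}))

Iteration 1:
  f(0.990000) = -2.019404
  f(2.110000) = 14.601194
  x_2 = 2.110000 - 14.601194×(2.110000 - 0.990000)/(14.601194 - (-2.019404))
       = 1.126080
Iteration 2:
  f(2.110000) = 14.601194
  f(1.126080) = -1.644193
  x_3 = 1.126080 - (-1.644193)×(1.126080 - 2.110000)/(-1.644193 - 14.601194)
       = 1.225662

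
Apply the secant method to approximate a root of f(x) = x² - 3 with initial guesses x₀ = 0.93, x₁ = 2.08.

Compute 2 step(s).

f(x) = x² - 3
x₀ = 0.93, x₁ = 2.08

Secant formula: x_{n+1} = x_n - f(x_n)(x_n - x_{n-1})/(f(x_n) - f(x_{n-1}))

Iteration 1:
  f(0.930000) = -2.135100
  f(2.080000) = 1.326400
  x_2 = 2.080000 - 1.326400×(2.080000 - 0.930000)/(1.326400 - (-2.135100))
       = 1.639336
Iteration 2:
  f(2.080000) = 1.326400
  f(1.639336) = -0.312579
  x_3 = 1.639336 - (-0.312579)×(1.639336 - 2.080000)/(-0.312579 - 1.326400)
       = 1.723377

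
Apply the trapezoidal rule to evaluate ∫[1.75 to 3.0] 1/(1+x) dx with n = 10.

f(x) = 1/(1+x)
a = 1.75, b = 3.0, n = 10
h = (b - a)/n = 0.125000

Trapezoidal rule: (h/2)[f(x₀) + 2f(x₁) + 2f(x₂) + ... + f(xₙ)]

x_0 = 1.7500, f(x_0) = 0.363636, coefficient = 1
x_1 = 1.8750, f(x_1) = 0.347826, coefficient = 2
x_2 = 2.0000, f(x_2) = 0.333333, coefficient = 2
x_3 = 2.1250, f(x_3) = 0.320000, coefficient = 2
x_4 = 2.2500, f(x_4) = 0.307692, coefficient = 2
x_5 = 2.3750, f(x_5) = 0.296296, coefficient = 2
x_6 = 2.5000, f(x_6) = 0.285714, coefficient = 2
x_7 = 2.6250, f(x_7) = 0.275862, coefficient = 2
x_8 = 2.7500, f(x_8) = 0.266667, coefficient = 2
x_9 = 2.8750, f(x_9) = 0.258065, coefficient = 2
x_10 = 3.0000, f(x_10) = 0.250000, coefficient = 1

I ≈ (0.125000/2) × 5.996547 = 0.374784
Exact value: 0.374693
Error: 0.000091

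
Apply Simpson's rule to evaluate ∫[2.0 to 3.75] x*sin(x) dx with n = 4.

f(x) = x*sin(x)
a = 2.0, b = 3.75, n = 4
h = (b - a)/n = 0.437500

Simpson's rule: (h/3)[f(x₀) + 4f(x₁) + 2f(x₂) + ... + f(xₙ)]

x_0 = 2.0000, f(x_0) = 1.818595, coefficient = 1
x_1 = 2.4375, f(x_1) = 1.577897, coefficient = 4
x_2 = 2.8750, f(x_2) = 0.757407, coefficient = 2
x_3 = 3.3125, f(x_3) = -0.563379, coefficient = 4
x_4 = 3.7500, f(x_4) = -2.143355, coefficient = 1

I ≈ (0.437500/3) × 5.248130 = 0.765352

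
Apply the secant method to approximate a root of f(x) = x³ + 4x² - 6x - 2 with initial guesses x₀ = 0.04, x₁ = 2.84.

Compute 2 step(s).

f(x) = x³ + 4x² - 6x - 2
x₀ = 0.04, x₁ = 2.84

Secant formula: x_{n+1} = x_n - f(x_n)(x_n - x_{n-1})/(f(x_n) - f(x_{n-1}))

Iteration 1:
  f(0.040000) = -2.233536
  f(2.840000) = 36.128704
  x_2 = 2.840000 - 36.128704×(2.840000 - 0.040000)/(36.128704 - (-2.233536))
       = 0.203022
Iteration 2:
  f(2.840000) = 36.128704
  f(0.203022) = -3.044893
  x_3 = 0.203022 - (-3.044893)×(0.203022 - 2.840000)/(-3.044893 - 36.128704)
       = 0.407990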